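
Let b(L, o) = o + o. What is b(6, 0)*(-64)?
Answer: 0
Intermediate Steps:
b(L, o) = 2*o
b(6, 0)*(-64) = (2*0)*(-64) = 0*(-64) = 0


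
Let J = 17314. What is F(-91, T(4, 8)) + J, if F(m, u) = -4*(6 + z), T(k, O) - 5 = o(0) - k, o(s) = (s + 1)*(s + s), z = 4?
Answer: 17274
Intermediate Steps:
o(s) = 2*s*(1 + s) (o(s) = (1 + s)*(2*s) = 2*s*(1 + s))
T(k, O) = 5 - k (T(k, O) = 5 + (2*0*(1 + 0) - k) = 5 + (2*0*1 - k) = 5 + (0 - k) = 5 - k)
F(m, u) = -40 (F(m, u) = -4*(6 + 4) = -4*10 = -40)
F(-91, T(4, 8)) + J = -40 + 17314 = 17274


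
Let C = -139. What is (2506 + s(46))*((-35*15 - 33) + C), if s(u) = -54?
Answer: -1709044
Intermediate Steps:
(2506 + s(46))*((-35*15 - 33) + C) = (2506 - 54)*((-35*15 - 33) - 139) = 2452*((-525 - 33) - 139) = 2452*(-558 - 139) = 2452*(-697) = -1709044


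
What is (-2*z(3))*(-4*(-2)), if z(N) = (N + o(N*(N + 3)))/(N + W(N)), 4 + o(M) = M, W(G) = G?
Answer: -136/3 ≈ -45.333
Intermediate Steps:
o(M) = -4 + M
z(N) = (-4 + N + N*(3 + N))/(2*N) (z(N) = (N + (-4 + N*(N + 3)))/(N + N) = (N + (-4 + N*(3 + N)))/((2*N)) = (-4 + N + N*(3 + N))*(1/(2*N)) = (-4 + N + N*(3 + N))/(2*N))
(-2*z(3))*(-4*(-2)) = (-2*(2 + (½)*3 - 2/3))*(-4*(-2)) = -2*(2 + 3/2 - 2*⅓)*8 = -2*(2 + 3/2 - ⅔)*8 = -2*17/6*8 = -17/3*8 = -136/3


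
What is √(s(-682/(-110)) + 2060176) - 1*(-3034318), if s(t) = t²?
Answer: 3034318 + √51505361/5 ≈ 3.0358e+6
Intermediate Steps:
√(s(-682/(-110)) + 2060176) - 1*(-3034318) = √((-682/(-110))² + 2060176) - 1*(-3034318) = √((-682*(-1/110))² + 2060176) + 3034318 = √((31/5)² + 2060176) + 3034318 = √(961/25 + 2060176) + 3034318 = √(51505361/25) + 3034318 = √51505361/5 + 3034318 = 3034318 + √51505361/5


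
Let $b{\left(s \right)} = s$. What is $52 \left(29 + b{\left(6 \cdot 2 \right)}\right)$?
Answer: $2132$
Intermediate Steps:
$52 \left(29 + b{\left(6 \cdot 2 \right)}\right) = 52 \left(29 + 6 \cdot 2\right) = 52 \left(29 + 12\right) = 52 \cdot 41 = 2132$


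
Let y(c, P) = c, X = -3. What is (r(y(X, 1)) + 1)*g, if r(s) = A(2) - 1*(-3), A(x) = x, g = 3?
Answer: 18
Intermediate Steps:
r(s) = 5 (r(s) = 2 - 1*(-3) = 2 + 3 = 5)
(r(y(X, 1)) + 1)*g = (5 + 1)*3 = 6*3 = 18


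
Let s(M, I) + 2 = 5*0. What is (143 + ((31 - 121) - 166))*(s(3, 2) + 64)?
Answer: -7006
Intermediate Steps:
s(M, I) = -2 (s(M, I) = -2 + 5*0 = -2 + 0 = -2)
(143 + ((31 - 121) - 166))*(s(3, 2) + 64) = (143 + ((31 - 121) - 166))*(-2 + 64) = (143 + (-90 - 166))*62 = (143 - 256)*62 = -113*62 = -7006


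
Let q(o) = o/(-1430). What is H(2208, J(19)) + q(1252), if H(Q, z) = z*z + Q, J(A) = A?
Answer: 1836209/715 ≈ 2568.1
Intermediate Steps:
H(Q, z) = Q + z² (H(Q, z) = z² + Q = Q + z²)
q(o) = -o/1430 (q(o) = o*(-1/1430) = -o/1430)
H(2208, J(19)) + q(1252) = (2208 + 19²) - 1/1430*1252 = (2208 + 361) - 626/715 = 2569 - 626/715 = 1836209/715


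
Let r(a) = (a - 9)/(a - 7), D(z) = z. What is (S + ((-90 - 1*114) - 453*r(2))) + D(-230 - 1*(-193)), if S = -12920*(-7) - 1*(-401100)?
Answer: 2453324/5 ≈ 4.9067e+5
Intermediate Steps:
S = 491540 (S = 90440 + 401100 = 491540)
r(a) = (-9 + a)/(-7 + a)
(S + ((-90 - 1*114) - 453*r(2))) + D(-230 - 1*(-193)) = (491540 + ((-90 - 1*114) - 453*(-9 + 2)/(-7 + 2))) + (-230 - 1*(-193)) = (491540 + ((-90 - 114) - 453*(-7)/(-5))) + (-230 + 193) = (491540 + (-204 - (-453)*(-7)/5)) - 37 = (491540 + (-204 - 453*7/5)) - 37 = (491540 + (-204 - 3171/5)) - 37 = (491540 - 4191/5) - 37 = 2453509/5 - 37 = 2453324/5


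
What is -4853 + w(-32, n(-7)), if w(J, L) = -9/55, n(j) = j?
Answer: -266924/55 ≈ -4853.2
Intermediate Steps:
w(J, L) = -9/55 (w(J, L) = -9*1/55 = -9/55)
-4853 + w(-32, n(-7)) = -4853 - 9/55 = -266924/55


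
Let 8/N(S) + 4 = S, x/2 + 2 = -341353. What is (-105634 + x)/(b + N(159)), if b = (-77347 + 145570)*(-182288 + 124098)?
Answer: 61096660/307666968671 ≈ 0.00019858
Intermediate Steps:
x = -682710 (x = -4 + 2*(-341353) = -4 - 682706 = -682710)
N(S) = 8/(-4 + S)
b = -3969896370 (b = 68223*(-58190) = -3969896370)
(-105634 + x)/(b + N(159)) = (-105634 - 682710)/(-3969896370 + 8/(-4 + 159)) = -788344/(-3969896370 + 8/155) = -788344/(-615333937342/155) = -788344*(-155/615333937342) = 61096660/307666968671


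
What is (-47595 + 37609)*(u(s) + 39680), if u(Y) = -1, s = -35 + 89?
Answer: -396234494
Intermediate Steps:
s = 54
(-47595 + 37609)*(u(s) + 39680) = (-47595 + 37609)*(-1 + 39680) = -9986*39679 = -396234494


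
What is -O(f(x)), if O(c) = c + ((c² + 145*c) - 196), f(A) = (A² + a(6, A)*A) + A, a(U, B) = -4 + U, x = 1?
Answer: -404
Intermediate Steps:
f(A) = A² + 3*A (f(A) = (A² + (-4 + 6)*A) + A = (A² + 2*A) + A = A² + 3*A)
O(c) = -196 + c² + 146*c (O(c) = c + (-196 + c² + 145*c) = -196 + c² + 146*c)
-O(f(x)) = -(-196 + (1*(3 + 1))² + 146*(1*(3 + 1))) = -(-196 + (1*4)² + 146*(1*4)) = -(-196 + 4² + 146*4) = -(-196 + 16 + 584) = -1*404 = -404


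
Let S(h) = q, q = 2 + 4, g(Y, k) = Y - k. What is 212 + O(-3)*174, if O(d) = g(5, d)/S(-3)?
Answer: 444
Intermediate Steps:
q = 6
S(h) = 6
O(d) = ⅚ - d/6 (O(d) = (5 - d)/6 = (5 - d)*(⅙) = ⅚ - d/6)
212 + O(-3)*174 = 212 + (⅚ - ⅙*(-3))*174 = 212 + (⅚ + ½)*174 = 212 + (4/3)*174 = 212 + 232 = 444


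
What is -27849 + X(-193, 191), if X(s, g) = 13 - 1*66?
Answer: -27902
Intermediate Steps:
X(s, g) = -53 (X(s, g) = 13 - 66 = -53)
-27849 + X(-193, 191) = -27849 - 53 = -27902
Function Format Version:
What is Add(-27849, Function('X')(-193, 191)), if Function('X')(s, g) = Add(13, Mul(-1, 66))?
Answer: -27902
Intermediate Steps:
Function('X')(s, g) = -53 (Function('X')(s, g) = Add(13, -66) = -53)
Add(-27849, Function('X')(-193, 191)) = Add(-27849, -53) = -27902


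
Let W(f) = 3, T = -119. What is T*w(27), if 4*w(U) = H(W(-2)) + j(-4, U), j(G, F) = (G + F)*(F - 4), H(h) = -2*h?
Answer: -62237/4 ≈ -15559.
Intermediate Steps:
j(G, F) = (-4 + F)*(F + G) (j(G, F) = (F + G)*(-4 + F) = (-4 + F)*(F + G))
w(U) = 5/2 - 2*U + U²/4 (w(U) = (-2*3 + (U² - 4*U - 4*(-4) + U*(-4)))/4 = (-6 + (U² - 4*U + 16 - 4*U))/4 = (-6 + (16 + U² - 8*U))/4 = (10 + U² - 8*U)/4 = 5/2 - 2*U + U²/4)
T*w(27) = -119*(5/2 - 2*27 + (¼)*27²) = -119*(5/2 - 54 + (¼)*729) = -119*(5/2 - 54 + 729/4) = -119*523/4 = -62237/4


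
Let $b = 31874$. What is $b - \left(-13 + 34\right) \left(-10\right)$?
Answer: $32084$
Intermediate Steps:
$b - \left(-13 + 34\right) \left(-10\right) = 31874 - \left(-13 + 34\right) \left(-10\right) = 31874 - 21 \left(-10\right) = 31874 - -210 = 31874 + 210 = 32084$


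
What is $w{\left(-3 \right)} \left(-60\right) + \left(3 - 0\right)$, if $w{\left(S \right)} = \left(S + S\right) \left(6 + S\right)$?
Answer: $1083$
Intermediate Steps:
$w{\left(S \right)} = 2 S \left(6 + S\right)$
$w{\left(-3 \right)} \left(-60\right) + \left(3 - 0\right) = 2 \left(-3\right) \left(6 - 3\right) \left(-60\right) + \left(3 - 0\right) = 2 \left(-3\right) 3 \left(-60\right) + \left(3 + 0\right) = \left(-18\right) \left(-60\right) + 3 = 1080 + 3 = 1083$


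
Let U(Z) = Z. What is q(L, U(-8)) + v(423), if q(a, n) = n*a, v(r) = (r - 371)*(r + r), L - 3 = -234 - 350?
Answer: 48640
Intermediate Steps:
L = -581 (L = 3 + (-234 - 350) = 3 - 584 = -581)
v(r) = 2*r*(-371 + r) (v(r) = (-371 + r)*(2*r) = 2*r*(-371 + r))
q(a, n) = a*n
q(L, U(-8)) + v(423) = -581*(-8) + 2*423*(-371 + 423) = 4648 + 2*423*52 = 4648 + 43992 = 48640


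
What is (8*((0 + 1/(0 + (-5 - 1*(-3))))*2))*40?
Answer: -320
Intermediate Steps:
(8*((0 + 1/(0 + (-5 - 1*(-3))))*2))*40 = (8*((0 + 1/(0 + (-5 + 3)))*2))*40 = (8*((0 + 1/(0 - 2))*2))*40 = (8*((0 + 1/(-2))*2))*40 = (8*((0 - 1/2)*2))*40 = (8*(-1/2*2))*40 = (8*(-1))*40 = -8*40 = -320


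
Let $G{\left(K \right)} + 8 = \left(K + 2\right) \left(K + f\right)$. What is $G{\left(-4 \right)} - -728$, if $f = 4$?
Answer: $720$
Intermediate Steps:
$G{\left(K \right)} = -8 + \left(2 + K\right) \left(4 + K\right)$ ($G{\left(K \right)} = -8 + \left(K + 2\right) \left(K + 4\right) = -8 + \left(2 + K\right) \left(4 + K\right)$)
$G{\left(-4 \right)} - -728 = - 4 \left(6 - 4\right) - -728 = \left(-4\right) 2 + 728 = -8 + 728 = 720$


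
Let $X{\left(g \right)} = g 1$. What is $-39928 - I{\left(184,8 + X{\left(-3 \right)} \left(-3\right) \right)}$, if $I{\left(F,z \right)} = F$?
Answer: $-40112$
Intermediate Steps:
$X{\left(g \right)} = g$
$-39928 - I{\left(184,8 + X{\left(-3 \right)} \left(-3\right) \right)} = -39928 - 184 = -40112$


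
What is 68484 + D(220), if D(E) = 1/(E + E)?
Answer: 30132961/440 ≈ 68484.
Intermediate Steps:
D(E) = 1/(2*E)
68484 + D(220) = 68484 + (½)/220 = 68484 + (½)*(1/220) = 68484 + 1/440 = 30132961/440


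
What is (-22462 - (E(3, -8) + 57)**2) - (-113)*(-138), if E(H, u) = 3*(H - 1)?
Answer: -42025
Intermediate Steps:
E(H, u) = -3 + 3*H (E(H, u) = 3*(-1 + H) = -3 + 3*H)
(-22462 - (E(3, -8) + 57)**2) - (-113)*(-138) = (-22462 - ((-3 + 3*3) + 57)**2) - (-113)*(-138) = (-22462 - ((-3 + 9) + 57)**2) - 1*15594 = (-22462 - (6 + 57)**2) - 15594 = (-22462 - 1*63**2) - 15594 = (-22462 - 1*3969) - 15594 = (-22462 - 3969) - 15594 = -26431 - 15594 = -42025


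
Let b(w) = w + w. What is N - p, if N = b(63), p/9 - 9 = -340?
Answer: 3105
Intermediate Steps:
b(w) = 2*w
p = -2979 (p = 81 + 9*(-340) = 81 - 3060 = -2979)
N = 126 (N = 2*63 = 126)
N - p = 126 - 1*(-2979) = 126 + 2979 = 3105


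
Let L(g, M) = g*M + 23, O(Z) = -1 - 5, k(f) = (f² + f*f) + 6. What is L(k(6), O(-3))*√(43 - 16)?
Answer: -1335*√3 ≈ -2312.3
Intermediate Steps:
k(f) = 6 + 2*f² (k(f) = (f² + f²) + 6 = 2*f² + 6 = 6 + 2*f²)
O(Z) = -6
L(g, M) = 23 + M*g (L(g, M) = M*g + 23 = 23 + M*g)
L(k(6), O(-3))*√(43 - 16) = (23 - 6*(6 + 2*6²))*√(43 - 16) = (23 - 6*(6 + 2*36))*√27 = (23 - 6*(6 + 72))*(3*√3) = (23 - 6*78)*(3*√3) = (23 - 468)*(3*√3) = -1335*√3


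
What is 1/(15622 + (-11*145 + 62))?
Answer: 1/14089 ≈ 7.0977e-5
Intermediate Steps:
1/(15622 + (-11*145 + 62)) = 1/(15622 + (-1595 + 62)) = 1/(15622 - 1533) = 1/14089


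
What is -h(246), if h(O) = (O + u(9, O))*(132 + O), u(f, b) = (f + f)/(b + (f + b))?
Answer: -15531264/167 ≈ -93002.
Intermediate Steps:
u(f, b) = 2*f/(f + 2*b) (u(f, b) = (2*f)/(b + (b + f)) = (2*f)/(f + 2*b) = 2*f/(f + 2*b))
h(O) = (132 + O)*(O + 18/(9 + 2*O)) (h(O) = (O + 2*9/(9 + 2*O))*(132 + O) = (O + 18/(9 + 2*O))*(132 + O) = (132 + O)*(O + 18/(9 + 2*O)))
-h(246) = -(2376 + 18*246 + 246*(9 + 2*246)*(132 + 246))/(9 + 2*246) = -(2376 + 4428 + 246*(9 + 492)*378)/(9 + 492) = -(2376 + 4428 + 246*501*378)/501 = -(2376 + 4428 + 46586988)/501 = -46593792/501 = -1*15531264/167 = -15531264/167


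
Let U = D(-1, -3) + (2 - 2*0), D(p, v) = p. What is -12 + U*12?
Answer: 0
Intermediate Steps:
U = 1 (U = -1 + (2 - 2*0) = -1 + (2 + 0) = -1 + 2 = 1)
-12 + U*12 = -12 + 1*12 = -12 + 12 = 0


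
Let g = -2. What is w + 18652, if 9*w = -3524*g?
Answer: 174916/9 ≈ 19435.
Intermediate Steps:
w = 7048/9 (w = (-3524*(-2))/9 = (⅑)*7048 = 7048/9 ≈ 783.11)
w + 18652 = 7048/9 + 18652 = 174916/9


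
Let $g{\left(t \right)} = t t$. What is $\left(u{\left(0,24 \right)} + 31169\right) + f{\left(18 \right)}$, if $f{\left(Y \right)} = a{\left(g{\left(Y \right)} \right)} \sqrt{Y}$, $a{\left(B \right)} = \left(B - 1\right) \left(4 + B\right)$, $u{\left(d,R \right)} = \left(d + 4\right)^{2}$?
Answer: $31185 + 317832 \sqrt{2} \approx 4.8067 \cdot 10^{5}$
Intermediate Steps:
$u{\left(d,R \right)} = \left(4 + d\right)^{2}$
$g{\left(t \right)} = t^{2}$
$a{\left(B \right)} = \left(-1 + B\right) \left(4 + B\right)$
$f{\left(Y \right)} = \sqrt{Y} \left(-4 + Y^{4} + 3 Y^{2}\right)$ ($f{\left(Y \right)} = \left(-4 + \left(Y^{2}\right)^{2} + 3 Y^{2}\right) \sqrt{Y} = \left(-4 + Y^{4} + 3 Y^{2}\right) \sqrt{Y} = \sqrt{Y} \left(-4 + Y^{4} + 3 Y^{2}\right)$)
$\left(u{\left(0,24 \right)} + 31169\right) + f{\left(18 \right)} = \left(\left(4 + 0\right)^{2} + 31169\right) + \sqrt{18} \left(-4 + 18^{4} + 3 \cdot 18^{2}\right) = \left(4^{2} + 31169\right) + 3 \sqrt{2} \left(-4 + 104976 + 3 \cdot 324\right) = \left(16 + 31169\right) + 3 \sqrt{2} \left(-4 + 104976 + 972\right) = 31185 + 3 \sqrt{2} \cdot 105944 = 31185 + 317832 \sqrt{2}$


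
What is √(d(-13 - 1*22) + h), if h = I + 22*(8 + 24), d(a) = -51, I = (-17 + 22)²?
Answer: √678 ≈ 26.038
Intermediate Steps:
I = 25 (I = 5² = 25)
h = 729 (h = 25 + 22*(8 + 24) = 25 + 22*32 = 25 + 704 = 729)
√(d(-13 - 1*22) + h) = √(-51 + 729) = √678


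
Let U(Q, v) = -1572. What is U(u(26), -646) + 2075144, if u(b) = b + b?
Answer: 2073572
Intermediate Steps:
u(b) = 2*b
U(u(26), -646) + 2075144 = -1572 + 2075144 = 2073572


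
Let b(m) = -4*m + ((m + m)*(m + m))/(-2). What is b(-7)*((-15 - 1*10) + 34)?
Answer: -630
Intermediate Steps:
b(m) = -4*m - 2*m**2 (b(m) = -4*m + ((2*m)*(2*m))*(-1/2) = -4*m + (4*m**2)*(-1/2) = -4*m - 2*m**2)
b(-7)*((-15 - 1*10) + 34) = (-2*(-7)*(2 - 7))*((-15 - 1*10) + 34) = (-2*(-7)*(-5))*((-15 - 10) + 34) = -70*(-25 + 34) = -70*9 = -630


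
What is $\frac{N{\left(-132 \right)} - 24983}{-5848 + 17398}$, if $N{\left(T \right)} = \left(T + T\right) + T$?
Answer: $- \frac{25379}{11550} \approx -2.1973$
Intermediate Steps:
$N{\left(T \right)} = 3 T$ ($N{\left(T \right)} = 2 T + T = 3 T$)
$\frac{N{\left(-132 \right)} - 24983}{-5848 + 17398} = \frac{3 \left(-132\right) - 24983}{-5848 + 17398} = \frac{-396 - 24983}{11550} = \left(-25379\right) \frac{1}{11550} = - \frac{25379}{11550}$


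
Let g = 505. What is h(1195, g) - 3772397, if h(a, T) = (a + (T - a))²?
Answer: -3517372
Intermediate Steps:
h(a, T) = T²
h(1195, g) - 3772397 = 505² - 3772397 = 255025 - 3772397 = -3517372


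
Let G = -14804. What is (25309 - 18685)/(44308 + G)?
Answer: 207/922 ≈ 0.22451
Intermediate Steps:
(25309 - 18685)/(44308 + G) = (25309 - 18685)/(44308 - 14804) = 6624/29504 = 6624*(1/29504) = 207/922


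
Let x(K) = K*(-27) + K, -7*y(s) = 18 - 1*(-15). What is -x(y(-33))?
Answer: -858/7 ≈ -122.57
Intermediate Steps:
y(s) = -33/7 (y(s) = -(18 - 1*(-15))/7 = -(18 + 15)/7 = -⅐*33 = -33/7)
x(K) = -26*K (x(K) = -27*K + K = -26*K)
-x(y(-33)) = -(-26)*(-33)/7 = -1*858/7 = -858/7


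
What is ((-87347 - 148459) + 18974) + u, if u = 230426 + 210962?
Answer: 224556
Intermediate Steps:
u = 441388
((-87347 - 148459) + 18974) + u = ((-87347 - 148459) + 18974) + 441388 = (-235806 + 18974) + 441388 = -216832 + 441388 = 224556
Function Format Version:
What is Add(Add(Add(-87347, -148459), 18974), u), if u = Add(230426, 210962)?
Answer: 224556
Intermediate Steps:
u = 441388
Add(Add(Add(-87347, -148459), 18974), u) = Add(Add(Add(-87347, -148459), 18974), 441388) = Add(Add(-235806, 18974), 441388) = Add(-216832, 441388) = 224556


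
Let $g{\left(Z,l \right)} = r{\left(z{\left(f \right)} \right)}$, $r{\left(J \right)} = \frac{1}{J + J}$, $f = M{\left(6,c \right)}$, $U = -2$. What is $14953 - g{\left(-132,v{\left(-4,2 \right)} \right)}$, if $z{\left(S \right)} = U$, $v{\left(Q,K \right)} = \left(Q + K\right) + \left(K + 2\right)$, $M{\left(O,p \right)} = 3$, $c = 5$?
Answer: $\frac{59813}{4} \approx 14953.0$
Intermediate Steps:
$f = 3$
$v{\left(Q,K \right)} = 2 + Q + 2 K$ ($v{\left(Q,K \right)} = \left(K + Q\right) + \left(2 + K\right) = 2 + Q + 2 K$)
$z{\left(S \right)} = -2$
$r{\left(J \right)} = \frac{1}{2 J}$
$g{\left(Z,l \right)} = - \frac{1}{4}$ ($g{\left(Z,l \right)} = \frac{1}{2 \left(-2\right)} = \frac{1}{2} \left(- \frac{1}{2}\right) = - \frac{1}{4}$)
$14953 - g{\left(-132,v{\left(-4,2 \right)} \right)} = 14953 - - \frac{1}{4} = 14953 + \frac{1}{4} = \frac{59813}{4}$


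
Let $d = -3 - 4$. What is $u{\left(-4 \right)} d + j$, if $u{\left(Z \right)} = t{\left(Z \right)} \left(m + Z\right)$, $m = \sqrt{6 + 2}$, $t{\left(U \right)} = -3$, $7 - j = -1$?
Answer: $-76 + 42 \sqrt{2} \approx -16.603$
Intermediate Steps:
$j = 8$ ($j = 7 - -1 = 7 + 1 = 8$)
$d = -7$ ($d = -3 - 4 = -7$)
$m = 2 \sqrt{2}$ ($m = \sqrt{8} = 2 \sqrt{2} \approx 2.8284$)
$u{\left(Z \right)} = - 6 \sqrt{2} - 3 Z$ ($u{\left(Z \right)} = - 3 \left(2 \sqrt{2} + Z\right) = - 3 \left(Z + 2 \sqrt{2}\right) = - 6 \sqrt{2} - 3 Z$)
$u{\left(-4 \right)} d + j = \left(- 6 \sqrt{2} - -12\right) \left(-7\right) + 8 = \left(- 6 \sqrt{2} + 12\right) \left(-7\right) + 8 = \left(12 - 6 \sqrt{2}\right) \left(-7\right) + 8 = \left(-84 + 42 \sqrt{2}\right) + 8 = -76 + 42 \sqrt{2}$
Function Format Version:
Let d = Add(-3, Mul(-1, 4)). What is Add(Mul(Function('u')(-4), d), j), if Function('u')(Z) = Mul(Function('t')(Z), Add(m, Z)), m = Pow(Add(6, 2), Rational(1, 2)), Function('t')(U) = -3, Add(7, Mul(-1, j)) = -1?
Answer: Add(-76, Mul(42, Pow(2, Rational(1, 2)))) ≈ -16.603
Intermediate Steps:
j = 8 (j = Add(7, Mul(-1, -1)) = Add(7, 1) = 8)
d = -7 (d = Add(-3, -4) = -7)
m = Mul(2, Pow(2, Rational(1, 2))) (m = Pow(8, Rational(1, 2)) = Mul(2, Pow(2, Rational(1, 2))) ≈ 2.8284)
Function('u')(Z) = Add(Mul(-6, Pow(2, Rational(1, 2))), Mul(-3, Z)) (Function('u')(Z) = Mul(-3, Add(Mul(2, Pow(2, Rational(1, 2))), Z)) = Mul(-3, Add(Z, Mul(2, Pow(2, Rational(1, 2))))) = Add(Mul(-6, Pow(2, Rational(1, 2))), Mul(-3, Z)))
Add(Mul(Function('u')(-4), d), j) = Add(Mul(Add(Mul(-6, Pow(2, Rational(1, 2))), Mul(-3, -4)), -7), 8) = Add(Mul(Add(Mul(-6, Pow(2, Rational(1, 2))), 12), -7), 8) = Add(Mul(Add(12, Mul(-6, Pow(2, Rational(1, 2)))), -7), 8) = Add(Add(-84, Mul(42, Pow(2, Rational(1, 2)))), 8) = Add(-76, Mul(42, Pow(2, Rational(1, 2))))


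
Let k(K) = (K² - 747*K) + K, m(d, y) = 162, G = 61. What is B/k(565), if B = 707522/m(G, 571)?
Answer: -353761/8283465 ≈ -0.042707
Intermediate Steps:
k(K) = K² - 746*K
B = 353761/81 (B = 707522/162 = 707522*(1/162) = 353761/81 ≈ 4367.4)
B/k(565) = 353761/(81*((565*(-746 + 565)))) = 353761/(81*((565*(-181)))) = (353761/81)/(-102265) = (353761/81)*(-1/102265) = -353761/8283465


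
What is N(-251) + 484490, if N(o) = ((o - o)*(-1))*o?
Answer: 484490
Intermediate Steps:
N(o) = 0 (N(o) = (0*(-1))*o = 0*o = 0)
N(-251) + 484490 = 0 + 484490 = 484490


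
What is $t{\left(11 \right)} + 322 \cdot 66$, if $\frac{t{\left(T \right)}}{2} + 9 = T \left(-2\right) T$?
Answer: $20750$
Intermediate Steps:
$t{\left(T \right)} = -18 - 4 T^{2}$ ($t{\left(T \right)} = -18 + 2 T \left(-2\right) T = -18 + 2 - 2 T T = -18 + 2 \left(- 2 T^{2}\right) = -18 - 4 T^{2}$)
$t{\left(11 \right)} + 322 \cdot 66 = \left(-18 - 4 \cdot 11^{2}\right) + 322 \cdot 66 = \left(-18 - 484\right) + 21252 = -502 + 21252 = 20750$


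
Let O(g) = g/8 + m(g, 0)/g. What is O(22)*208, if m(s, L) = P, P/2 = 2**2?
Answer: 7124/11 ≈ 647.64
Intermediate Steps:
P = 8 (P = 2*2**2 = 2*4 = 8)
m(s, L) = 8
O(g) = 8/g + g/8 (O(g) = g/8 + 8/g = 8/g + g/8)
O(22)*208 = (8/22 + (1/8)*22)*208 = (8*(1/22) + 11/4)*208 = (4/11 + 11/4)*208 = (137/44)*208 = 7124/11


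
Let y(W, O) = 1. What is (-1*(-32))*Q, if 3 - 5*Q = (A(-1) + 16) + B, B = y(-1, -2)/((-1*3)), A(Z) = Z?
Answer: -224/3 ≈ -74.667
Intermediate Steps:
B = -1/3 (B = 1/(-1*3) = 1/(-3) = 1*(-1/3) = -1/3 ≈ -0.33333)
Q = -7/3 (Q = 3/5 - ((-1 + 16) - 1/3)/5 = 3/5 - (15 - 1/3)/5 = 3/5 - 1/5*44/3 = 3/5 - 44/15 = -7/3 ≈ -2.3333)
(-1*(-32))*Q = -1*(-32)*(-7/3) = 32*(-7/3) = -224/3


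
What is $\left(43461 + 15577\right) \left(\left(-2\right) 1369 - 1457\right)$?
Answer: $-247664410$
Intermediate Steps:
$\left(43461 + 15577\right) \left(\left(-2\right) 1369 - 1457\right) = 59038 \left(-2738 - 1457\right) = 59038 \left(-4195\right) = -247664410$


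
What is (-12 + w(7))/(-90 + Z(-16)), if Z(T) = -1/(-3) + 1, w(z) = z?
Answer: 15/266 ≈ 0.056391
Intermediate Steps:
Z(T) = 4/3 (Z(T) = -1*(-⅓) + 1 = ⅓ + 1 = 4/3)
(-12 + w(7))/(-90 + Z(-16)) = (-12 + 7)/(-90 + 4/3) = -5/(-266/3) = -5*(-3/266) = 15/266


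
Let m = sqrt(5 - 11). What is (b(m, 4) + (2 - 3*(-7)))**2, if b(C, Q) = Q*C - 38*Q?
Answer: 16545 - 1032*I*sqrt(6) ≈ 16545.0 - 2527.9*I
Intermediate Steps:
m = I*sqrt(6) (m = sqrt(-6) = I*sqrt(6) ≈ 2.4495*I)
b(C, Q) = -38*Q + C*Q (b(C, Q) = C*Q - 38*Q = -38*Q + C*Q)
(b(m, 4) + (2 - 3*(-7)))**2 = (4*(-38 + I*sqrt(6)) + (2 - 3*(-7)))**2 = ((-152 + 4*I*sqrt(6)) + (2 + 21))**2 = ((-152 + 4*I*sqrt(6)) + 23)**2 = (-129 + 4*I*sqrt(6))**2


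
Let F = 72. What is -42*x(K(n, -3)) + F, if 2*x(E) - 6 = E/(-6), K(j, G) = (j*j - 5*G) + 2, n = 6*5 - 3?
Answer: 2557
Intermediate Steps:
n = 27 (n = 30 - 3 = 27)
K(j, G) = 2 + j² - 5*G (K(j, G) = (j² - 5*G) + 2 = 2 + j² - 5*G)
x(E) = 3 - E/12 (x(E) = 3 + (E/(-6))/2 = 3 + (E*(-⅙))/2 = 3 + (-E/6)/2 = 3 - E/12)
-42*x(K(n, -3)) + F = -42*(3 - (2 + 27² - 5*(-3))/12) + 72 = -42*(3 - (2 + 729 + 15)/12) + 72 = -42*(3 - 1/12*746) + 72 = -42*(3 - 373/6) + 72 = -42*(-355/6) + 72 = 2485 + 72 = 2557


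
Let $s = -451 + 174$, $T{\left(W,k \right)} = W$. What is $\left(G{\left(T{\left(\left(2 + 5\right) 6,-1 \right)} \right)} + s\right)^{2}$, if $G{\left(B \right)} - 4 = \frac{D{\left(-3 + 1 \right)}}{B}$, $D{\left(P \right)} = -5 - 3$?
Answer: $\frac{32913169}{441} \approx 74633.0$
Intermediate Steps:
$D{\left(P \right)} = -8$
$G{\left(B \right)} = 4 - \frac{8}{B}$
$s = -277$
$\left(G{\left(T{\left(\left(2 + 5\right) 6,-1 \right)} \right)} + s\right)^{2} = \left(\left(4 - \frac{8}{\left(2 + 5\right) 6}\right) - 277\right)^{2} = \left(\left(4 - \frac{8}{7 \cdot 6}\right) - 277\right)^{2} = \left(\left(4 - \frac{8}{42}\right) - 277\right)^{2} = \left(\left(4 - \frac{4}{21}\right) - 277\right)^{2} = \left(\frac{80}{21} - 277\right)^{2} = \left(- \frac{5737}{21}\right)^{2} = \frac{32913169}{441}$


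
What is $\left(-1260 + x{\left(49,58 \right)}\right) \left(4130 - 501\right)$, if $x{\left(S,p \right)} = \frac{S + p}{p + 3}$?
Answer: $- \frac{278536637}{61} \approx -4.5662 \cdot 10^{6}$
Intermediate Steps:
$x{\left(S,p \right)} = \frac{S + p}{3 + p}$
$\left(-1260 + x{\left(49,58 \right)}\right) \left(4130 - 501\right) = \left(-1260 + \frac{49 + 58}{3 + 58}\right) \left(4130 - 501\right) = \left(-1260 + \frac{1}{61} \cdot 107\right) 3629 = \left(-1260 + \frac{107}{61}\right) 3629 = \left(- \frac{76753}{61}\right) 3629 = - \frac{278536637}{61}$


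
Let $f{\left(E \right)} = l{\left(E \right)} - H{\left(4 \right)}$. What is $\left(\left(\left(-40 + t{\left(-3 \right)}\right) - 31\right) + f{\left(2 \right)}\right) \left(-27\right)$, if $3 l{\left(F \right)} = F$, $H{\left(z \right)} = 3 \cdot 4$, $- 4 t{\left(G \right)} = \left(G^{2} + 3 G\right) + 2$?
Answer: $\frac{4473}{2} \approx 2236.5$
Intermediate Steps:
$t{\left(G \right)} = - \frac{1}{2} - \frac{3 G}{4} - \frac{G^{2}}{4}$ ($t{\left(G \right)} = - \frac{\left(G^{2} + 3 G\right) + 2}{4} = - \frac{2 + G^{2} + 3 G}{4} = - \frac{1}{2} - \frac{3 G}{4} - \frac{G^{2}}{4}$)
$H{\left(z \right)} = 12$
$l{\left(F \right)} = \frac{F}{3}$
$f{\left(E \right)} = -12 + \frac{E}{3}$ ($f{\left(E \right)} = \frac{E}{3} - 12 = -12 + \frac{E}{3}$)
$\left(\left(\left(-40 + t{\left(-3 \right)}\right) - 31\right) + f{\left(2 \right)}\right) \left(-27\right) = \left(\left(\left(-40 - \left(- \frac{7}{4} + \frac{9}{4}\right)\right) - 31\right) + \left(-12 + \frac{1}{3} \cdot 2\right)\right) \left(-27\right) = \left(\left(\left(-40 - \frac{1}{2}\right) - 31\right) + \left(-12 + \frac{2}{3}\right)\right) \left(-27\right) = \left(\left(\left(-40 - \frac{1}{2}\right) - 31\right) - \frac{34}{3}\right) \left(-27\right) = \left(\left(- \frac{81}{2} - 31\right) - \frac{34}{3}\right) \left(-27\right) = \left(- \frac{143}{2} - \frac{34}{3}\right) \left(-27\right) = \left(- \frac{497}{6}\right) \left(-27\right) = \frac{4473}{2}$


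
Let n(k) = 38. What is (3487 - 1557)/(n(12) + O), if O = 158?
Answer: 965/98 ≈ 9.8469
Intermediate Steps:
(3487 - 1557)/(n(12) + O) = (3487 - 1557)/(38 + 158) = 1930/196 = 1930*(1/196) = 965/98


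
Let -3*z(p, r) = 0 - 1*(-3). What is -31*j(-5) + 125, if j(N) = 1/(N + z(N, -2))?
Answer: 781/6 ≈ 130.17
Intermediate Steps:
z(p, r) = -1 (z(p, r) = -(0 - 1*(-3))/3 = -(0 + 3)/3 = -1/3*3 = -1)
j(N) = 1/(-1 + N) (j(N) = 1/(N - 1) = 1/(-1 + N))
-31*j(-5) + 125 = -31/(-1 - 5) + 125 = -31/(-6) + 125 = -31*(-1/6) + 125 = 31/6 + 125 = 781/6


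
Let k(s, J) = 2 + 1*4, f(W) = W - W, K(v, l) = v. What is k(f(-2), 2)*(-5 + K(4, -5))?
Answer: -6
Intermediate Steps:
f(W) = 0
k(s, J) = 6 (k(s, J) = 2 + 4 = 6)
k(f(-2), 2)*(-5 + K(4, -5)) = 6*(-5 + 4) = 6*(-1) = -6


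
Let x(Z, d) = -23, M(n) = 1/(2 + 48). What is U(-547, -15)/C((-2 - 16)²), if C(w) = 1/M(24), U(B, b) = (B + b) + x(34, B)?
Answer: -117/10 ≈ -11.700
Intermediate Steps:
M(n) = 1/50
U(B, b) = -23 + B + b (U(B, b) = (B + b) - 23 = -23 + B + b)
C(w) = 50 (C(w) = 1/(1/50) = 50)
U(-547, -15)/C((-2 - 16)²) = (-23 - 547 - 15)/50 = -585*1/50 = -117/10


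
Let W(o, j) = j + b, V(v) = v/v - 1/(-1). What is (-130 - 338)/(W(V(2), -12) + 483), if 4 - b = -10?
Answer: -468/485 ≈ -0.96495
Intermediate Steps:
b = 14 (b = 4 - 1*(-10) = 4 + 10 = 14)
V(v) = 2 (V(v) = 1 - 1*(-1) = 1 + 1 = 2)
W(o, j) = 14 + j (W(o, j) = j + 14 = 14 + j)
(-130 - 338)/(W(V(2), -12) + 483) = (-130 - 338)/((14 - 12) + 483) = -468/(2 + 483) = -468/485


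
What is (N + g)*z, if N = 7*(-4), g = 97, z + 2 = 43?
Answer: 2829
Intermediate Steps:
z = 41 (z = -2 + 43 = 41)
N = -28
(N + g)*z = (-28 + 97)*41 = 69*41 = 2829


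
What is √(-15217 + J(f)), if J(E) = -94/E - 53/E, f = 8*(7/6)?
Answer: I*√60931/2 ≈ 123.42*I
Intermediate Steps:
f = 28/3 (f = 8*(7*(⅙)) = 8*(7/6) = 28/3 ≈ 9.3333)
J(E) = -147/E
√(-15217 + J(f)) = √(-15217 - 147/28/3) = √(-15217 - 147*3/28) = √(-15217 - 63/4) = √(-60931/4) = I*√60931/2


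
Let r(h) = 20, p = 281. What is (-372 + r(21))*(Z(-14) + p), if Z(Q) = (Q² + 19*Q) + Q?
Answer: -69344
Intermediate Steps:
Z(Q) = Q² + 20*Q
(-372 + r(21))*(Z(-14) + p) = (-372 + 20)*(-14*(20 - 14) + 281) = -352*(-14*6 + 281) = -352*(-84 + 281) = -352*197 = -69344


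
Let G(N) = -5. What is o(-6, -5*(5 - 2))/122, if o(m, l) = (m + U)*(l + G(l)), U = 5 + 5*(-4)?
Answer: 210/61 ≈ 3.4426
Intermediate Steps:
U = -15 (U = 5 - 20 = -15)
o(m, l) = (-15 + m)*(-5 + l) (o(m, l) = (m - 15)*(l - 5) = (-15 + m)*(-5 + l))
o(-6, -5*(5 - 2))/122 = (75 - (-75)*(5 - 2) - 5*(-6) - 5*(5 - 2)*(-6))/122 = (75 - (-75)*3 + 30 - 5*3*(-6))*(1/122) = (75 - 15*(-15) + 30 - 15*(-6))*(1/122) = (75 + 225 + 30 + 90)*(1/122) = 420*(1/122) = 210/61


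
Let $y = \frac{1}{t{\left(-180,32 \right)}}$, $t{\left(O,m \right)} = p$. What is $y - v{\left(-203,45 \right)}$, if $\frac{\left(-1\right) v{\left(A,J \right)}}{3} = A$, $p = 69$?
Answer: $- \frac{42020}{69} \approx -608.99$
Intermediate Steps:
$v{\left(A,J \right)} = - 3 A$
$t{\left(O,m \right)} = 69$
$y = \frac{1}{69} \approx 0.014493$
$y - v{\left(-203,45 \right)} = \frac{1}{69} - \left(-3\right) \left(-203\right) = \frac{1}{69} - 609 = - \frac{42020}{69}$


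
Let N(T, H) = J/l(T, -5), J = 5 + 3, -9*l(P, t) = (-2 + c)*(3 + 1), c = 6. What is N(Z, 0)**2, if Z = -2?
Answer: 81/4 ≈ 20.250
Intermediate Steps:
l(P, t) = -16/9 (l(P, t) = -(-2 + 6)*(3 + 1)/9 = -4*4/9 = -1/9*16 = -16/9)
J = 8
N(T, H) = -9/2 (N(T, H) = 8/(-16/9) = 8*(-9/16) = -9/2)
N(Z, 0)**2 = (-9/2)**2 = 81/4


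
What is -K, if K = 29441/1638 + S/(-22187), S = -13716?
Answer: -675674275/36342306 ≈ -18.592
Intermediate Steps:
K = 675674275/36342306 (K = 29441/1638 - 13716/(-22187) = 29441*(1/1638) - 13716*(-1/22187) = 29441/1638 + 13716/22187 = 675674275/36342306 ≈ 18.592)
-K = -1*675674275/36342306 = -675674275/36342306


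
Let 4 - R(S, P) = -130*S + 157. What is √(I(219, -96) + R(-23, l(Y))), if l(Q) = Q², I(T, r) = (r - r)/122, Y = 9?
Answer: I*√3143 ≈ 56.062*I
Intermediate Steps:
I(T, r) = 0 (I(T, r) = 0*(1/122) = 0)
R(S, P) = -153 + 130*S (R(S, P) = 4 - (-130*S + 157) = 4 - (157 - 130*S) = 4 + (-157 + 130*S) = -153 + 130*S)
√(I(219, -96) + R(-23, l(Y))) = √(0 + (-153 + 130*(-23))) = √(0 + (-153 - 2990)) = √(0 - 3143) = √(-3143) = I*√3143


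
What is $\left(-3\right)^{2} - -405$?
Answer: $414$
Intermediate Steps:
$\left(-3\right)^{2} - -405 = 9 + 405 = 414$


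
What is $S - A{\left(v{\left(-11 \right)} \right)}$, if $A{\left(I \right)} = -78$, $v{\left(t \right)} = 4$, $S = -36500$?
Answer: $-36422$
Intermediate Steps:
$S - A{\left(v{\left(-11 \right)} \right)} = -36500 - -78 = -36500 + 78 = -36422$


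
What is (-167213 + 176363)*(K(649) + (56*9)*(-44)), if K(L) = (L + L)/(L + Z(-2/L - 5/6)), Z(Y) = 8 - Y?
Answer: -103946415285240/512323 ≈ -2.0289e+8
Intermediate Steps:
K(L) = 2*L/(53/6 + L + 2/L) (K(L) = (L + L)/(L + (8 - (-2/L - 5/6))) = (2*L)/(L + (8 - (-2/L - 5*⅙))) = (2*L)/(L + (8 - (-2/L - ⅚))) = (2*L)/(L + (8 - (-⅚ - 2/L))) = (2*L)/(L + (8 + (⅚ + 2/L))) = (2*L)/(L + (53/6 + 2/L)) = (2*L)/(53/6 + L + 2/L) = 2*L/(53/6 + L + 2/L))
(-167213 + 176363)*(K(649) + (56*9)*(-44)) = (-167213 + 176363)*(12*649²/(12 + 649*(53 + 6*649)) + (56*9)*(-44)) = 9150*(12*421201/(12 + 649*(53 + 3894)) + 504*(-44)) = 9150*(12*421201/(12 + 649*3947) - 22176) = 9150*(12*421201/(12 + 2561603) - 22176) = 9150*(12*421201/2561615 - 22176) = 9150*(12*421201*(1/2561615) - 22176) = 9150*(5054412/2561615 - 22176) = 9150*(-56801319828/2561615) = -103946415285240/512323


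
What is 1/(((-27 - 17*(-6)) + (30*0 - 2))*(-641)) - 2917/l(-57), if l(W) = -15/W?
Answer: -2593408444/233965 ≈ -11085.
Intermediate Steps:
1/(((-27 - 17*(-6)) + (30*0 - 2))*(-641)) - 2917/l(-57) = 1/(((-27 - 17*(-6)) + (30*0 - 2))*(-641)) - 2917/((-15/(-57))) = -1/641/((-27 + 102) + (0 - 2)) - 2917/((-15*(-1/57))) = -1/641/(75 - 2) - 2917/5/19 = -1/641/73 - 2917*19/5 = (1/73)*(-1/641) - 55423/5 = -1/46793 - 55423/5 = -2593408444/233965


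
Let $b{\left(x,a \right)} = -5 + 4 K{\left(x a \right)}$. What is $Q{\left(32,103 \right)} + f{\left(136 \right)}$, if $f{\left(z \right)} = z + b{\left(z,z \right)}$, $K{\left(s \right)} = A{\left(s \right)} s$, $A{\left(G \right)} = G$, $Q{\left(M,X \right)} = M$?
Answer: $1368408227$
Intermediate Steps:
$K{\left(s \right)} = s^{2}$ ($K{\left(s \right)} = s s = s^{2}$)
$b{\left(x,a \right)} = -5 + 4 a^{2} x^{2}$ ($b{\left(x,a \right)} = -5 + 4 \left(x a\right)^{2} = -5 + 4 \left(a x\right)^{2} = -5 + 4 a^{2} x^{2}$)
$f{\left(z \right)} = -5 + z + 4 z^{4}$ ($f{\left(z \right)} = z + \left(-5 + 4 z^{2} z^{2}\right) = z + \left(-5 + 4 z^{4}\right) = -5 + z + 4 z^{4}$)
$Q{\left(32,103 \right)} + f{\left(136 \right)} = 32 + \left(-5 + 136 + 4 \cdot 136^{4}\right) = 32 + \left(-5 + 136 + 4 \cdot 342102016\right) = 32 + \left(-5 + 136 + 1368408064\right) = 32 + 1368408195 = 1368408227$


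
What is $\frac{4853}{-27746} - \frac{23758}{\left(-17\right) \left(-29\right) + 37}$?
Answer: $- \frac{330880779}{7352690} \approx -45.001$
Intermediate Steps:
$\frac{4853}{-27746} - \frac{23758}{\left(-17\right) \left(-29\right) + 37} = 4853 \left(- \frac{1}{27746}\right) - \frac{23758}{493 + 37} = - \frac{4853}{27746} - \frac{23758}{530} = - \frac{4853}{27746} - \frac{11879}{265} = - \frac{330880779}{7352690}$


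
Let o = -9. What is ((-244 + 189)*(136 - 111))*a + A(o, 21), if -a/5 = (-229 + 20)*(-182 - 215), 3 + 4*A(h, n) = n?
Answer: 1140878759/2 ≈ 5.7044e+8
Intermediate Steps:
A(h, n) = -3/4 + n/4
a = -414865 (a = -5*(-229 + 20)*(-182 - 215) = -(-1045)*(-397) = -5*82973 = -414865)
((-244 + 189)*(136 - 111))*a + A(o, 21) = ((-244 + 189)*(136 - 111))*(-414865) + (-3/4 + (1/4)*21) = -55*25*(-414865) + (-3/4 + 21/4) = -1375*(-414865) + 9/2 = 570439375 + 9/2 = 1140878759/2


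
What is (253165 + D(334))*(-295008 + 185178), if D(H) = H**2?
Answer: -40057307430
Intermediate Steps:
(253165 + D(334))*(-295008 + 185178) = (253165 + 334**2)*(-295008 + 185178) = (253165 + 111556)*(-109830) = 364721*(-109830) = -40057307430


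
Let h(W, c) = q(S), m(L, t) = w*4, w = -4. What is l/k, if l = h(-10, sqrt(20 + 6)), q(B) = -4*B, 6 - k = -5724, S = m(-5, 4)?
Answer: 32/2865 ≈ 0.011169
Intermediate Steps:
m(L, t) = -16 (m(L, t) = -4*4 = -16)
S = -16
k = 5730 (k = 6 - 1*(-5724) = 6 + 5724 = 5730)
h(W, c) = 64 (h(W, c) = -4*(-16) = 64)
l = 64
l/k = 64/5730 = 64*(1/5730) = 32/2865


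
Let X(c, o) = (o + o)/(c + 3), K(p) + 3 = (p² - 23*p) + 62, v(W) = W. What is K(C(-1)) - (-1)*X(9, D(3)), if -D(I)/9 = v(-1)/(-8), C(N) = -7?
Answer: 4301/16 ≈ 268.81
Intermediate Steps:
K(p) = 59 + p² - 23*p (K(p) = -3 + ((p² - 23*p) + 62) = -3 + (62 + p² - 23*p) = 59 + p² - 23*p)
D(I) = -9/8 (D(I) = -(-9)/(-8) = -(-9)*(-1)/8 = -9*⅛ = -9/8)
X(c, o) = 2*o/(3 + c) (X(c, o) = (2*o)/(3 + c) = 2*o/(3 + c))
K(C(-1)) - (-1)*X(9, D(3)) = (59 + (-7)² - 23*(-7)) - (-1)*2*(-9/8)/(3 + 9) = (59 + 49 + 161) - (-1)*2*(-9/8)/12 = 269 - (-1)*2*(-9/8)*(1/12) = 269 - (-1)*(-3)/16 = 269 - 1*3/16 = 269 - 3/16 = 4301/16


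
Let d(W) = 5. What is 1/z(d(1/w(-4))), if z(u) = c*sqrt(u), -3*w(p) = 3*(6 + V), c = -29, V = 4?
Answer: -sqrt(5)/145 ≈ -0.015421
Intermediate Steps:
w(p) = -10 (w(p) = -(6 + 4) = -10)
z(u) = -29*sqrt(u)
1/z(d(1/w(-4))) = 1/(-29*sqrt(5)) = -sqrt(5)/145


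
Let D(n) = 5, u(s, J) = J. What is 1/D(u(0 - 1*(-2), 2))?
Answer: ⅕ ≈ 0.20000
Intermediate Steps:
1/D(u(0 - 1*(-2), 2)) = 1/5 = ⅕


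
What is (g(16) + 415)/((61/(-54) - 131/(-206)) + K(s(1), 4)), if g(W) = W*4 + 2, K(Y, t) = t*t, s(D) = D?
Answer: 1337661/43123 ≈ 31.020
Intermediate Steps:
K(Y, t) = t²
g(W) = 2 + 4*W (g(W) = 4*W + 2 = 2 + 4*W)
(g(16) + 415)/((61/(-54) - 131/(-206)) + K(s(1), 4)) = ((2 + 4*16) + 415)/((61/(-54) - 131/(-206)) + 4²) = ((2 + 64) + 415)/((61*(-1/54) - 131*(-1/206)) + 16) = (66 + 415)/((-61/54 + 131/206) + 16) = 481/(-1373/2781 + 16) = 481/(43123/2781) = 481*(2781/43123) = 1337661/43123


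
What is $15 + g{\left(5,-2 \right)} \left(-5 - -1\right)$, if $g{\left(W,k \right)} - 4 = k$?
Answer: $7$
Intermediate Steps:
$g{\left(W,k \right)} = 4 + k$
$15 + g{\left(5,-2 \right)} \left(-5 - -1\right) = 15 + \left(4 - 2\right) \left(-5 - -1\right) = 15 + 2 \left(-5 + 1\right) = 15 + 2 \left(-4\right) = 15 - 8 = 7$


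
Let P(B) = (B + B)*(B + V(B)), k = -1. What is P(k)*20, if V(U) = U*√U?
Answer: 40 + 40*I ≈ 40.0 + 40.0*I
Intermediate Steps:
V(U) = U^(3/2)
P(B) = 2*B*(B + B^(3/2)) (P(B) = (B + B)*(B + B^(3/2)) = (2*B)*(B + B^(3/2)) = 2*B*(B + B^(3/2)))
P(k)*20 = (2*(-1)*(-1 + (-1)^(3/2)))*20 = (2*(-1)*(-1 - I))*20 = (2 + 2*I)*20 = 40 + 40*I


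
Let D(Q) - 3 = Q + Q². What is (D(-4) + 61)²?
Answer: 5776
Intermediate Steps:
D(Q) = 3 + Q + Q² (D(Q) = 3 + (Q + Q²) = 3 + Q + Q²)
(D(-4) + 61)² = ((3 - 4 + (-4)²) + 61)² = ((3 - 4 + 16) + 61)² = (15 + 61)² = 76² = 5776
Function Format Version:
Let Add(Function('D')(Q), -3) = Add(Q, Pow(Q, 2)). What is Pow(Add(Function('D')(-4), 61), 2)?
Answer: 5776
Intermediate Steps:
Function('D')(Q) = Add(3, Q, Pow(Q, 2)) (Function('D')(Q) = Add(3, Add(Q, Pow(Q, 2))) = Add(3, Q, Pow(Q, 2)))
Pow(Add(Function('D')(-4), 61), 2) = Pow(Add(Add(3, -4, Pow(-4, 2)), 61), 2) = Pow(Add(Add(3, -4, 16), 61), 2) = Pow(Add(15, 61), 2) = Pow(76, 2) = 5776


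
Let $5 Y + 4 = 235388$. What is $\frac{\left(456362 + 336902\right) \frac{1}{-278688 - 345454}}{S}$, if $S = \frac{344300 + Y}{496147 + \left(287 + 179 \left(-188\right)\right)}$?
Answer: $- \frac{229442687780}{152671686691} \approx -1.5028$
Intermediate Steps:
$Y = \frac{235384}{5}$ ($Y = - \frac{4}{5} + \frac{1}{5} \cdot 235388 = - \frac{4}{5} + \frac{235388}{5} = \frac{235384}{5} \approx 47077.0$)
$S = \frac{978442}{1156955}$ ($S = \frac{344300 + \frac{235384}{5}}{496147 + \left(287 + 179 \left(-188\right)\right)} = \frac{1956884}{5 \left(496147 + \left(287 - 33652\right)\right)} = \frac{1956884}{5 \left(496147 - 33365\right)} = \frac{1956884}{5 \cdot 462782} = \frac{1956884}{5} \cdot \frac{1}{462782} = \frac{978442}{1156955} \approx 0.8457$)
$\frac{\left(456362 + 336902\right) \frac{1}{-278688 - 345454}}{S} = \frac{\left(456362 + 336902\right) \frac{1}{-278688 - 345454}}{\frac{978442}{1156955}} = \frac{793264}{-624142} \cdot \frac{1156955}{978442} = 793264 \left(- \frac{1}{624142}\right) \frac{1156955}{978442} = \left(- \frac{396632}{312071}\right) \frac{1156955}{978442} = - \frac{229442687780}{152671686691}$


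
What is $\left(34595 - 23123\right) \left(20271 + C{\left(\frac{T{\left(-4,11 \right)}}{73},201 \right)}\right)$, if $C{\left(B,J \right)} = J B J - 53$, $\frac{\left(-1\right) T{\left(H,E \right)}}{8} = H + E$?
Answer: $- \frac{9023209824}{73} \approx -1.2361 \cdot 10^{8}$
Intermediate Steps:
$T{\left(H,E \right)} = - 8 E - 8 H$ ($T{\left(H,E \right)} = - 8 \left(H + E\right) = - 8 \left(E + H\right) = - 8 E - 8 H$)
$C{\left(B,J \right)} = -53 + B J^{2}$ ($C{\left(B,J \right)} = B J J - 53 = B J^{2} - 53 = -53 + B J^{2}$)
$\left(34595 - 23123\right) \left(20271 + C{\left(\frac{T{\left(-4,11 \right)}}{73},201 \right)}\right) = \left(34595 - 23123\right) \left(20271 + \left(-53 + \frac{\left(-8\right) 11 - -32}{73} \cdot 201^{2}\right)\right) = 11472 \left(20271 + \left(-53 + \left(-88 + 32\right) \frac{1}{73} \cdot 40401\right)\right) = 11472 \left(20271 + \left(-53 + \left(-56\right) \frac{1}{73} \cdot 40401\right)\right) = 11472 \left(20271 - \frac{2266325}{73}\right) = 11472 \left(- \frac{786542}{73}\right) = - \frac{9023209824}{73}$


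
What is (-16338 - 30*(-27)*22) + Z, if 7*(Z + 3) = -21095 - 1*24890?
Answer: -35632/7 ≈ -5090.3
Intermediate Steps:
Z = -46006/7 (Z = -3 + (-21095 - 1*24890)/7 = -3 + (-21095 - 24890)/7 = -3 + (⅐)*(-45985) = -3 - 45985/7 = -46006/7 ≈ -6572.3)
(-16338 - 30*(-27)*22) + Z = (-16338 - 30*(-27)*22) - 46006/7 = (-16338 - (-810)*22) - 46006/7 = (-16338 - 1*(-17820)) - 46006/7 = (-16338 + 17820) - 46006/7 = 1482 - 46006/7 = -35632/7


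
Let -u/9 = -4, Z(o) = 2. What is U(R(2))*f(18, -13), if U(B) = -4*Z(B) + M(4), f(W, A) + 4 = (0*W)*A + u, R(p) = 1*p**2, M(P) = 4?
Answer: -128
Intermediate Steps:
u = 36 (u = -9*(-4) = 36)
R(p) = p**2
f(W, A) = 32 (f(W, A) = -4 + ((0*W)*A + 36) = -4 + (0*A + 36) = -4 + (0 + 36) = -4 + 36 = 32)
U(B) = -4 (U(B) = -4*2 + 4 = -8 + 4 = -4)
U(R(2))*f(18, -13) = -4*32 = -128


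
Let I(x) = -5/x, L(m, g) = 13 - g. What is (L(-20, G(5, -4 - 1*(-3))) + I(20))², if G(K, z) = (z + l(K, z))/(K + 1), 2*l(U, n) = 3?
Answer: 1444/9 ≈ 160.44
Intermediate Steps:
l(U, n) = 3/2 (l(U, n) = (½)*3 = 3/2)
G(K, z) = (3/2 + z)/(1 + K) (G(K, z) = (z + 3/2)/(K + 1) = (3/2 + z)/(1 + K))
(L(-20, G(5, -4 - 1*(-3))) + I(20))² = ((13 - (3/2 + (-4 - 1*(-3)))/(1 + 5)) - 5/20)² = ((13 - (3/2 + (-4 + 3))/6) - 5*1/20)² = ((13 - (3/2 - 1)/6) - ¼)² = ((13 - 1/(6*2)) - ¼)² = ((13 - 1*1/12) - ¼)² = ((13 - 1/12) - ¼)² = (155/12 - ¼)² = (38/3)² = 1444/9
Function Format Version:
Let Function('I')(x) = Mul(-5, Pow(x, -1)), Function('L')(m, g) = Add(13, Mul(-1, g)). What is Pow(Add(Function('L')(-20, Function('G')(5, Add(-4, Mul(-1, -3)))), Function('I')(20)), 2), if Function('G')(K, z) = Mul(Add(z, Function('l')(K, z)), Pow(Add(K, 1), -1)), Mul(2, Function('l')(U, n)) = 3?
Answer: Rational(1444, 9) ≈ 160.44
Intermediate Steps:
Function('l')(U, n) = Rational(3, 2) (Function('l')(U, n) = Mul(Rational(1, 2), 3) = Rational(3, 2))
Function('G')(K, z) = Mul(Pow(Add(1, K), -1), Add(Rational(3, 2), z)) (Function('G')(K, z) = Mul(Add(z, Rational(3, 2)), Pow(Add(K, 1), -1)) = Mul(Add(Rational(3, 2), z), Pow(Add(1, K), -1)) = Mul(Pow(Add(1, K), -1), Add(Rational(3, 2), z)))
Pow(Add(Function('L')(-20, Function('G')(5, Add(-4, Mul(-1, -3)))), Function('I')(20)), 2) = Pow(Add(Add(13, Mul(-1, Mul(Pow(Add(1, 5), -1), Add(Rational(3, 2), Add(-4, Mul(-1, -3)))))), Mul(-5, Pow(20, -1))), 2) = Pow(Add(Add(13, Mul(-1, Mul(Pow(6, -1), Add(Rational(3, 2), Add(-4, 3))))), Mul(-5, Rational(1, 20))), 2) = Pow(Add(Add(13, Mul(-1, Mul(Rational(1, 6), Add(Rational(3, 2), -1)))), Rational(-1, 4)), 2) = Pow(Add(Add(13, Mul(-1, Mul(Rational(1, 6), Rational(1, 2)))), Rational(-1, 4)), 2) = Pow(Add(Add(13, Mul(-1, Rational(1, 12))), Rational(-1, 4)), 2) = Pow(Add(Add(13, Rational(-1, 12)), Rational(-1, 4)), 2) = Pow(Add(Rational(155, 12), Rational(-1, 4)), 2) = Pow(Rational(38, 3), 2) = Rational(1444, 9)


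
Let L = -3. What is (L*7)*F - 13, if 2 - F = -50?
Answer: -1105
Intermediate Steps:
F = 52 (F = 2 - 1*(-50) = 2 + 50 = 52)
(L*7)*F - 13 = -3*7*52 - 13 = -21*52 - 13 = -1092 - 13 = -1105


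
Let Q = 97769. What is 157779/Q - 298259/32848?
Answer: -23977759579/3211516112 ≈ -7.4662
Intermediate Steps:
157779/Q - 298259/32848 = 157779/97769 - 298259/32848 = -23977759579/3211516112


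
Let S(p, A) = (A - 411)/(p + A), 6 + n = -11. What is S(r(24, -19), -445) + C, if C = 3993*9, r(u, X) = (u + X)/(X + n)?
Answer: 575921241/16025 ≈ 35939.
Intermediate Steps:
n = -17 (n = -6 - 11 = -17)
r(u, X) = (X + u)/(-17 + X) (r(u, X) = (u + X)/(X - 17) = (X + u)/(-17 + X))
S(p, A) = (-411 + A)/(A + p)
C = 35937
S(r(24, -19), -445) + C = (-411 - 445)/(-445 + (-19 + 24)/(-17 - 19)) + 35937 = -856/(-445 + 5/(-36)) + 35937 = -856/(-445 - 1/36*5) + 35937 = -856/(-445 - 5/36) + 35937 = -856/(-16025/36) + 35937 = -36/16025*(-856) + 35937 = 30816/16025 + 35937 = 575921241/16025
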